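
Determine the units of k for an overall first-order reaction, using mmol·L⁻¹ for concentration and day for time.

day⁻¹

Step 1: For overall order n, rate = k × (concentration)^n.
Step 2: Rate has units mmol·L⁻¹·day⁻¹; concentration term has units (mmol·L⁻¹)^1.
Step 3: k = rate / (concentration)^n, so units of k = (mmol·L⁻¹)^(1-1)·day⁻¹ = day⁻¹.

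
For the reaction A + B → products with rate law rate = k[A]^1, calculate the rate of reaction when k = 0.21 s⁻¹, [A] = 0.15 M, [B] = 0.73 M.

0.0315 M/s

Step 1: The rate law is rate = k[A]^1
Step 2: Note that the rate does not depend on [B] (zero order in B).
Step 3: rate = 0.21 × (0.15)^1 = 0.0315 M/s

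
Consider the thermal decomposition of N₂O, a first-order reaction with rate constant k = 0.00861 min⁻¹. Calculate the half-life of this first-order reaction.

80.5 min

Step 1: For a first-order reaction, t₁/₂ = ln(2)/k
Step 2: t₁/₂ = ln(2)/0.00861
Step 3: t₁/₂ = 0.6931/0.00861 = 80.5 min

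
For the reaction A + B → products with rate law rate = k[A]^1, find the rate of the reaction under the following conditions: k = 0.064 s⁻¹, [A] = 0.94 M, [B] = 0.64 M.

0.06016 M/s

Step 1: The rate law is rate = k[A]^1
Step 2: Note that the rate does not depend on [B] (zero order in B).
Step 3: rate = 0.064 × (0.94)^1 = 0.06016 M/s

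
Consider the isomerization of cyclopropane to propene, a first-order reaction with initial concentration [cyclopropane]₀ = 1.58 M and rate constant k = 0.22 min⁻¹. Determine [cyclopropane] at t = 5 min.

0.5259 M

Step 1: For a first-order reaction: [cyclopropane] = [cyclopropane]₀ × e^(-kt)
Step 2: [cyclopropane] = 1.58 × e^(-0.22 × 5)
Step 3: [cyclopropane] = 1.58 × e^(-1.1)
Step 4: [cyclopropane] = 1.58 × 0.332871 = 0.5259 M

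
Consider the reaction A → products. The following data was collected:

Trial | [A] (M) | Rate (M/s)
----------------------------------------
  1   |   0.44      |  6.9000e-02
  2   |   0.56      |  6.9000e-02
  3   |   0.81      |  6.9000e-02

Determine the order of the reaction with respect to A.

zeroth order (0)

Step 1: Compare trials - when concentration changes, rate stays constant.
Step 2: rate₂/rate₁ = 6.9000e-02/6.9000e-02 = 1
Step 3: [A]₂/[A]₁ = 0.56/0.44 = 1.273
Step 4: Since rate ratio ≈ (conc ratio)^0, the reaction is zeroth order.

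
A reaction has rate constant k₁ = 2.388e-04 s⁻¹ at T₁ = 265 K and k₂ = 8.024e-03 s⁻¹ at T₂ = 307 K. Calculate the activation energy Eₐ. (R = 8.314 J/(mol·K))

56.6 kJ/mol

Step 1: Use the two-temperature Arrhenius form: ln(k₂/k₁) = -Eₐ/R × (1/T₂ - 1/T₁)
Step 2: ln(k₂/k₁) = ln(8.024e-03/2.388e-04) = ln(33.6013) = 3.51457
Step 3: 1/T₂ - 1/T₁ = 1/307 - 1/265 = -5.162559e-04 K⁻¹
Step 4: Eₐ = -R × ln(k₂/k₁) / (1/T₂ - 1/T₁) = -8.314 × 3.51457 / -5.162559e-04
Step 5: Eₐ = 5.6600e+04 J/mol = 56.6 kJ/mol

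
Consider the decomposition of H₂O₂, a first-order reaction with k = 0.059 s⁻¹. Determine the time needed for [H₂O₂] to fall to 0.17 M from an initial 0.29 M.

9.052 s

Step 1: For first-order: t = ln([H₂O₂]₀/[H₂O₂])/k
Step 2: t = ln(0.29/0.17)/0.059
Step 3: t = ln(1.706)/0.059
Step 4: t = 0.5341/0.059 = 9.052 s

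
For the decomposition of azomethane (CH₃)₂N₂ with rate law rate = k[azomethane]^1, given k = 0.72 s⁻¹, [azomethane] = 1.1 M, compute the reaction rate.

0.792 M/s

Step 1: Identify the rate law: rate = k[azomethane]^1
Step 2: Substitute values: rate = 0.72 × (1.1)^1
Step 3: Calculate: rate = 0.72 × 1.1 = 0.792 M/s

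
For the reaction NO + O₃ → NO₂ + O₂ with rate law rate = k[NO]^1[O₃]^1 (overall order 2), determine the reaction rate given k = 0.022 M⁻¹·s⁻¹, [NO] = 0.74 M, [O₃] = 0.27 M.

0.004396 M/s

Step 1: The rate law is rate = k[NO]^1[O₃]^1, overall order = 1+1 = 2
Step 2: Substitute values: rate = 0.022 × (0.74)^1 × (0.27)^1
Step 3: rate = 0.022 × 0.74 × 0.27 = 0.0043956 M/s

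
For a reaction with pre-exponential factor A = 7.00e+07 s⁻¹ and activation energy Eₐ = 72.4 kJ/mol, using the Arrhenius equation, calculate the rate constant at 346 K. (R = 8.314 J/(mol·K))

8.22e-04 s⁻¹

Step 1: Use the Arrhenius equation: k = A × exp(-Eₐ/RT)
Step 2: Convert Eₐ to J/mol: 72.4 kJ/mol = 72400 J/mol
Step 3: Calculate the exponent: -Eₐ/(RT) = -72400/(8.314 × 346) = -25.16822
Step 4: k = 7.00e+07 × exp(-25.16822)
Step 5: k = 7.00e+07 × 1.17376e-11 = 8.2163e-04 s⁻¹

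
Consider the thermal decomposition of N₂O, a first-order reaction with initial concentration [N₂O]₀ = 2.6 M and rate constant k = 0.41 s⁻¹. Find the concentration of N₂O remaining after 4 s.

0.5043 M

Step 1: For a first-order reaction: [N₂O] = [N₂O]₀ × e^(-kt)
Step 2: [N₂O] = 2.6 × e^(-0.41 × 4)
Step 3: [N₂O] = 2.6 × e^(-1.64)
Step 4: [N₂O] = 2.6 × 0.19398 = 0.5043 M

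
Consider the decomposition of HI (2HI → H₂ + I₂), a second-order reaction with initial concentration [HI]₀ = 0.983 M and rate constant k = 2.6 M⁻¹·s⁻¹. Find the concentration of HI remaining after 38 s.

0.01002 M

Step 1: For a second-order reaction: 1/[HI] = 1/[HI]₀ + kt
Step 2: 1/[HI] = 1/0.983 + 2.6 × 38
Step 3: 1/[HI] = 1.017 + 98.8 = 99.82
Step 4: [HI] = 1/99.82 = 0.01002 M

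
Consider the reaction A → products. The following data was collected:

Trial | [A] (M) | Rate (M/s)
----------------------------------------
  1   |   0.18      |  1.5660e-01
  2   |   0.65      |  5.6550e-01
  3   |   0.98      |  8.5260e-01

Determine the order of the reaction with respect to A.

first order (1)

Step 1: Compare trials to find order n where rate₂/rate₁ = ([A]₂/[A]₁)^n
Step 2: rate₂/rate₁ = 5.6550e-01/1.5660e-01 = 3.611
Step 3: [A]₂/[A]₁ = 0.65/0.18 = 3.611
Step 4: n = ln(3.611)/ln(3.611) = 1.00 ≈ 1
Step 5: The reaction is first order in A.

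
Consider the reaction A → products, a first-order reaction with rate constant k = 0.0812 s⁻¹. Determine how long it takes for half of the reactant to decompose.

8.536 s

Step 1: For a first-order reaction, t₁/₂ = ln(2)/k
Step 2: t₁/₂ = ln(2)/0.0812
Step 3: t₁/₂ = 0.6931/0.0812 = 8.536 s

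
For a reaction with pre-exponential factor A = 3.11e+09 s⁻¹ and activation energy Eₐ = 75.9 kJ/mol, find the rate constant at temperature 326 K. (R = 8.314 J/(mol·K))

2.14e-03 s⁻¹

Step 1: Use the Arrhenius equation: k = A × exp(-Eₐ/RT)
Step 2: Convert Eₐ to J/mol: 75.9 kJ/mol = 75900 J/mol
Step 3: Calculate the exponent: -Eₐ/(RT) = -75900/(8.314 × 326) = -28.00362
Step 4: k = 3.11e+09 × exp(-28.00362)
Step 5: k = 3.11e+09 × 6.88942e-13 = 2.1426e-03 s⁻¹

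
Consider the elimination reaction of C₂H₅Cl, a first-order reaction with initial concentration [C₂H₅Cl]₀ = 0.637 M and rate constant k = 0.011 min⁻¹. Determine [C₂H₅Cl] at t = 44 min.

0.3926 M

Step 1: For a first-order reaction: [C₂H₅Cl] = [C₂H₅Cl]₀ × e^(-kt)
Step 2: [C₂H₅Cl] = 0.637 × e^(-0.011 × 44)
Step 3: [C₂H₅Cl] = 0.637 × e^(-0.484)
Step 4: [C₂H₅Cl] = 0.637 × 0.616313 = 0.3926 M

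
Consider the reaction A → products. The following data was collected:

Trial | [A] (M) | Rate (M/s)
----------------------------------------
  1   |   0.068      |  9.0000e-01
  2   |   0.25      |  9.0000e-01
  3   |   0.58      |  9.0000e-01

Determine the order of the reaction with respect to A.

zeroth order (0)

Step 1: Compare trials - when concentration changes, rate stays constant.
Step 2: rate₂/rate₁ = 9.0000e-01/9.0000e-01 = 1
Step 3: [A]₂/[A]₁ = 0.25/0.068 = 3.676
Step 4: Since rate ratio ≈ (conc ratio)^0, the reaction is zeroth order.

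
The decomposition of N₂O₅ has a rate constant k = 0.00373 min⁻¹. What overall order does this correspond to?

first order (1)

Step 1: The units of k for an nth-order reaction are (concentration)^(1-n)·(time)⁻¹.
Step 2: Here k has units min⁻¹, so the concentration exponent is 0.
Step 3: 1 - n = 0 ⇒ n = 1. The reaction is first order.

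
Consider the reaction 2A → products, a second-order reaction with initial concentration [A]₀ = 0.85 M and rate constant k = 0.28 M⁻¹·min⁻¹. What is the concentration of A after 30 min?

0.1044 M

Step 1: For a second-order reaction: 1/[A] = 1/[A]₀ + kt
Step 2: 1/[A] = 1/0.85 + 0.28 × 30
Step 3: 1/[A] = 1.176 + 8.4 = 9.576
Step 4: [A] = 1/9.576 = 0.1044 M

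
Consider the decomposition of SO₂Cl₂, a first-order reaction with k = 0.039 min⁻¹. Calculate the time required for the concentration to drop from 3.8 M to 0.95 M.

35.55 min

Step 1: For first-order: t = ln([SO₂Cl₂]₀/[SO₂Cl₂])/k
Step 2: t = ln(3.8/0.95)/0.039
Step 3: t = ln(4)/0.039
Step 4: t = 1.386/0.039 = 35.55 min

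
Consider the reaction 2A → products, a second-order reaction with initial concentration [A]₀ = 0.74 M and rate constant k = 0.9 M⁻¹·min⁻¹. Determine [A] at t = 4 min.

0.202 M

Step 1: For a second-order reaction: 1/[A] = 1/[A]₀ + kt
Step 2: 1/[A] = 1/0.74 + 0.9 × 4
Step 3: 1/[A] = 1.351 + 3.6 = 4.951
Step 4: [A] = 1/4.951 = 0.202 M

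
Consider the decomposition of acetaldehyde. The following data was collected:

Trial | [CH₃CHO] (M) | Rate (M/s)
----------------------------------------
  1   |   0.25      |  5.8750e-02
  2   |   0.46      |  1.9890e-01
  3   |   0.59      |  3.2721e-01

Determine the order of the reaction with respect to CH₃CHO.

second order (2)

Step 1: Compare trials to find order n where rate₂/rate₁ = ([CH₃CHO]₂/[CH₃CHO]₁)^n
Step 2: rate₂/rate₁ = 1.9890e-01/5.8750e-02 = 3.386
Step 3: [CH₃CHO]₂/[CH₃CHO]₁ = 0.46/0.25 = 1.84
Step 4: n = ln(3.386)/ln(1.84) = 2.00 ≈ 2
Step 5: The reaction is second order in CH₃CHO.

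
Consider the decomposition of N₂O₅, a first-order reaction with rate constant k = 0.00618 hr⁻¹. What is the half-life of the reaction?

112.2 hr

Step 1: For a first-order reaction, t₁/₂ = ln(2)/k
Step 2: t₁/₂ = ln(2)/0.00618
Step 3: t₁/₂ = 0.6931/0.00618 = 112.2 hr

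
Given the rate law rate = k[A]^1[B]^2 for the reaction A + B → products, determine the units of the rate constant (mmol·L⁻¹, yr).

(mmol·L⁻¹)⁻²·yr⁻¹

Step 1: Overall order = 1 + 2 = 3.
Step 2: rate has units mmol·L⁻¹·yr⁻¹; [A]^1[B]^2 has units (mmol·L⁻¹)^3.
Step 3: k = rate/([A]^1[B]^2), so units of k = (mmol·L⁻¹)^(1-3)·yr⁻¹ = (mmol·L⁻¹)⁻²·yr⁻¹.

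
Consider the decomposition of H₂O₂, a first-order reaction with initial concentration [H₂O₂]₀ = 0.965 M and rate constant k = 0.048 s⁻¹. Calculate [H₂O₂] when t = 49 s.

0.09185 M

Step 1: For a first-order reaction: [H₂O₂] = [H₂O₂]₀ × e^(-kt)
Step 2: [H₂O₂] = 0.965 × e^(-0.048 × 49)
Step 3: [H₂O₂] = 0.965 × e^(-2.352)
Step 4: [H₂O₂] = 0.965 × 0.0951786 = 0.09185 M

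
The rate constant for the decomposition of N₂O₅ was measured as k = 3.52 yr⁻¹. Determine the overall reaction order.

first order (1)

Step 1: The units of k for an nth-order reaction are (concentration)^(1-n)·(time)⁻¹.
Step 2: Here k has units yr⁻¹, so the concentration exponent is 0.
Step 3: 1 - n = 0 ⇒ n = 1. The reaction is first order.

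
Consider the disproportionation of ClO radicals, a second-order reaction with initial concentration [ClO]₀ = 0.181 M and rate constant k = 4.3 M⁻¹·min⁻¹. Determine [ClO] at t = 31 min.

0.007203 M

Step 1: For a second-order reaction: 1/[ClO] = 1/[ClO]₀ + kt
Step 2: 1/[ClO] = 1/0.181 + 4.3 × 31
Step 3: 1/[ClO] = 5.525 + 133.3 = 138.8
Step 4: [ClO] = 1/138.8 = 0.007203 M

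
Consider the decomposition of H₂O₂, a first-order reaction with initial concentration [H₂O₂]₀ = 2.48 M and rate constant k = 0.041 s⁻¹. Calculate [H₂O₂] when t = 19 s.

1.138 M

Step 1: For a first-order reaction: [H₂O₂] = [H₂O₂]₀ × e^(-kt)
Step 2: [H₂O₂] = 2.48 × e^(-0.041 × 19)
Step 3: [H₂O₂] = 2.48 × e^(-0.779)
Step 4: [H₂O₂] = 2.48 × 0.458865 = 1.138 M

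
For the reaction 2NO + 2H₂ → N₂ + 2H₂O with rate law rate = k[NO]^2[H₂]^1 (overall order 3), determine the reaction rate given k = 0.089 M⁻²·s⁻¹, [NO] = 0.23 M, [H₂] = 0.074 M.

0.0003484 M/s

Step 1: The rate law is rate = k[NO]^2[H₂]^1, overall order = 2+1 = 3
Step 2: Substitute values: rate = 0.089 × (0.23)^2 × (0.074)^1
Step 3: rate = 0.089 × 0.0529 × 0.074 = 0.000348399 M/s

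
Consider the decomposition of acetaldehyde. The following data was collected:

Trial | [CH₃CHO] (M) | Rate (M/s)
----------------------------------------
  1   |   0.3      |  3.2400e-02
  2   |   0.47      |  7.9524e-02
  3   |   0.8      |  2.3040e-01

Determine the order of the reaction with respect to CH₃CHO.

second order (2)

Step 1: Compare trials to find order n where rate₂/rate₁ = ([CH₃CHO]₂/[CH₃CHO]₁)^n
Step 2: rate₂/rate₁ = 7.9524e-02/3.2400e-02 = 2.454
Step 3: [CH₃CHO]₂/[CH₃CHO]₁ = 0.47/0.3 = 1.567
Step 4: n = ln(2.454)/ln(1.567) = 2.00 ≈ 2
Step 5: The reaction is second order in CH₃CHO.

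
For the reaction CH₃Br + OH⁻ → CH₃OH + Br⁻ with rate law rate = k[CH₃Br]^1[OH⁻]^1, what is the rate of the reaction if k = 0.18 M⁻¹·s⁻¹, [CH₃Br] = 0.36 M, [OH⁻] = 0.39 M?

0.02527 M/s

Step 1: The rate law is rate = k[CH₃Br]^1[OH⁻]^1
Step 2: Substitute: rate = 0.18 × (0.36)^1 × (0.39)^1
Step 3: rate = 0.18 × 0.36 × 0.39 = 0.025272 M/s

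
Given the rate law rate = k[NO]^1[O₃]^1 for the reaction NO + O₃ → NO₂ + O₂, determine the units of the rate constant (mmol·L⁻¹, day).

(mmol·L⁻¹)⁻¹·day⁻¹

Step 1: Overall order = 1 + 1 = 2.
Step 2: rate has units mmol·L⁻¹·day⁻¹; [NO]^1[O₃]^1 has units (mmol·L⁻¹)^2.
Step 3: k = rate/([NO]^1[O₃]^1), so units of k = (mmol·L⁻¹)^(1-2)·day⁻¹ = (mmol·L⁻¹)⁻¹·day⁻¹.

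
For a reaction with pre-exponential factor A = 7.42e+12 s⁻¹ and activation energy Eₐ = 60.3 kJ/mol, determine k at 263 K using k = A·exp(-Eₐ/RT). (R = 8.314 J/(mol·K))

7.83e+00 s⁻¹

Step 1: Use the Arrhenius equation: k = A × exp(-Eₐ/RT)
Step 2: Convert Eₐ to J/mol: 60.3 kJ/mol = 60300 J/mol
Step 3: Calculate the exponent: -Eₐ/(RT) = -60300/(8.314 × 263) = -27.57729
Step 4: k = 7.42e+12 × exp(-27.57729)
Step 5: k = 7.42e+12 × 1.05520e-12 = 7.8296e+00 s⁻¹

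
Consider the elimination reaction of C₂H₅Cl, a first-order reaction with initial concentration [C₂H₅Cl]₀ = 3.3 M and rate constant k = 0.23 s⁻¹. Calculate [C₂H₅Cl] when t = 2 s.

2.083 M

Step 1: For a first-order reaction: [C₂H₅Cl] = [C₂H₅Cl]₀ × e^(-kt)
Step 2: [C₂H₅Cl] = 3.3 × e^(-0.23 × 2)
Step 3: [C₂H₅Cl] = 3.3 × e^(-0.46)
Step 4: [C₂H₅Cl] = 3.3 × 0.631284 = 2.083 M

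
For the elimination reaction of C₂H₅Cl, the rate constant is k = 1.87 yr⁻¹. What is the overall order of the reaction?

first order (1)

Step 1: The units of k for an nth-order reaction are (concentration)^(1-n)·(time)⁻¹.
Step 2: Here k has units yr⁻¹, so the concentration exponent is 0.
Step 3: 1 - n = 0 ⇒ n = 1. The reaction is first order.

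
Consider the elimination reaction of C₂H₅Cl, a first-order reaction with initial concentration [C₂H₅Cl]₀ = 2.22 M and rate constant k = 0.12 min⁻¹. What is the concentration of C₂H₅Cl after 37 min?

0.02619 M

Step 1: For a first-order reaction: [C₂H₅Cl] = [C₂H₅Cl]₀ × e^(-kt)
Step 2: [C₂H₅Cl] = 2.22 × e^(-0.12 × 37)
Step 3: [C₂H₅Cl] = 2.22 × e^(-4.44)
Step 4: [C₂H₅Cl] = 2.22 × 0.0117959 = 0.02619 M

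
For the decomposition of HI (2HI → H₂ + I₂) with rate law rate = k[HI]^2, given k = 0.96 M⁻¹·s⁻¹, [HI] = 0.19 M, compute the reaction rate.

0.03466 M/s

Step 1: Identify the rate law: rate = k[HI]^2
Step 2: Substitute values: rate = 0.96 × (0.19)^2
Step 3: Calculate: rate = 0.96 × 0.0361 = 0.034656 M/s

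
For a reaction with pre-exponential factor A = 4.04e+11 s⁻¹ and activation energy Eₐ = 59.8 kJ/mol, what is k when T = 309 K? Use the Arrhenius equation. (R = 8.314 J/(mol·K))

3.14e+01 s⁻¹

Step 1: Use the Arrhenius equation: k = A × exp(-Eₐ/RT)
Step 2: Convert Eₐ to J/mol: 59.8 kJ/mol = 59800 J/mol
Step 3: Calculate the exponent: -Eₐ/(RT) = -59800/(8.314 × 309) = -23.27730
Step 4: k = 4.04e+11 × exp(-23.27730)
Step 5: k = 4.04e+11 × 7.77673e-11 = 3.1418e+01 s⁻¹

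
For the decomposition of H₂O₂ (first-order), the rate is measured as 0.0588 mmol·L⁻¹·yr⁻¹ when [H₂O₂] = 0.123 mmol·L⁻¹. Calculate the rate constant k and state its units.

0.478 yr⁻¹

Step 1: rate = k[H₂O₂]^1, so k = rate / [H₂O₂]^1.
Step 2: k = 0.0588 / (0.123)^1 = 0.0588 / 0.123.
Step 3: k = 0.478 yr⁻¹.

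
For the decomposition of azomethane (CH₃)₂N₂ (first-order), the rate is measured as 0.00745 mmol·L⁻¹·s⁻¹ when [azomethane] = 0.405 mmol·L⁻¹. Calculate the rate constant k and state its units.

0.0184 s⁻¹

Step 1: rate = k[azomethane]^1, so k = rate / [azomethane]^1.
Step 2: k = 0.00745 / (0.405)^1 = 0.00745 / 0.405.
Step 3: k = 0.0184 s⁻¹.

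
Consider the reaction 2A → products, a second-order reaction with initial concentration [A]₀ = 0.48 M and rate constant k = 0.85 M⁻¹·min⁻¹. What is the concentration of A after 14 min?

0.07151 M

Step 1: For a second-order reaction: 1/[A] = 1/[A]₀ + kt
Step 2: 1/[A] = 1/0.48 + 0.85 × 14
Step 3: 1/[A] = 2.083 + 11.9 = 13.98
Step 4: [A] = 1/13.98 = 0.07151 M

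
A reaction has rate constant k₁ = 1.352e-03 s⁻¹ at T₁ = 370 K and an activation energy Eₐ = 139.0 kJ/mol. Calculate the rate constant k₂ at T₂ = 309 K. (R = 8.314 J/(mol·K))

1.807e-07 s⁻¹

Step 1: Use the two-temperature Arrhenius form: ln(k₂/k₁) = -Eₐ/R × (1/T₂ - 1/T₁)
Step 2: Convert Eₐ to J/mol: 139.0 kJ/mol = 139000 J/mol
Step 3: 1/T₂ - 1/T₁ = 1/309 - 1/370 = 5.335433e-04 K⁻¹
Step 4: ln(k₂/k₁) = -139000/8.314 × 5.335433e-04 = -8.92020
Step 5: k₂ = k₁ × exp(-8.92020) = 1.352e-03 × 1.33662e-04 = 1.807e-07 s⁻¹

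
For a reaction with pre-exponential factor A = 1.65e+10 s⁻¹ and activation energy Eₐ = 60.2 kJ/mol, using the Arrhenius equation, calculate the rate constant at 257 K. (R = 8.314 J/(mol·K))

9.58e-03 s⁻¹

Step 1: Use the Arrhenius equation: k = A × exp(-Eₐ/RT)
Step 2: Convert Eₐ to J/mol: 60.2 kJ/mol = 60200 J/mol
Step 3: Calculate the exponent: -Eₐ/(RT) = -60200/(8.314 × 257) = -28.17431
Step 4: k = 1.65e+10 × exp(-28.17431)
Step 5: k = 1.65e+10 × 5.80835e-13 = 9.5838e-03 s⁻¹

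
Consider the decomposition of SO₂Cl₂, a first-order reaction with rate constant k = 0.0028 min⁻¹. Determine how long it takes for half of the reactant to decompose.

247.6 min

Step 1: For a first-order reaction, t₁/₂ = ln(2)/k
Step 2: t₁/₂ = ln(2)/0.0028
Step 3: t₁/₂ = 0.6931/0.0028 = 247.6 min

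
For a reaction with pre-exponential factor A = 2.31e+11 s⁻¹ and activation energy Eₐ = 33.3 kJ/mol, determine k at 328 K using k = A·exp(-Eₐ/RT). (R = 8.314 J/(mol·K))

1.15e+06 s⁻¹

Step 1: Use the Arrhenius equation: k = A × exp(-Eₐ/RT)
Step 2: Convert Eₐ to J/mol: 33.3 kJ/mol = 33300 J/mol
Step 3: Calculate the exponent: -Eₐ/(RT) = -33300/(8.314 × 328) = -12.21126
Step 4: k = 2.31e+11 × exp(-12.21126)
Step 5: k = 2.31e+11 × 4.97413e-06 = 1.1490e+06 s⁻¹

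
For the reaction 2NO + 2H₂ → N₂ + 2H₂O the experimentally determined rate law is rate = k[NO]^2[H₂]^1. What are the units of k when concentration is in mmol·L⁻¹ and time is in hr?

(mmol·L⁻¹)⁻²·hr⁻¹

Step 1: Overall order = 2 + 1 = 3.
Step 2: rate has units mmol·L⁻¹·hr⁻¹; [NO]^2[H₂]^1 has units (mmol·L⁻¹)^3.
Step 3: k = rate/([NO]^2[H₂]^1), so units of k = (mmol·L⁻¹)^(1-3)·hr⁻¹ = (mmol·L⁻¹)⁻²·hr⁻¹.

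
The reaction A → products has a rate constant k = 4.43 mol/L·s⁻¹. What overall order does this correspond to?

zeroth order (0)

Step 1: The units of k for an nth-order reaction are (concentration)^(1-n)·(time)⁻¹.
Step 2: Here k has units mol/L·s⁻¹, so the concentration exponent is 1.
Step 3: 1 - n = 1 ⇒ n = 0. The reaction is zeroth order.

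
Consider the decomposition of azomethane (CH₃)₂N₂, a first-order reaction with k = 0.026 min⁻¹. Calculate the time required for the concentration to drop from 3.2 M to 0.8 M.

53.32 min

Step 1: For first-order: t = ln([azomethane]₀/[azomethane])/k
Step 2: t = ln(3.2/0.8)/0.026
Step 3: t = ln(4)/0.026
Step 4: t = 1.386/0.026 = 53.32 min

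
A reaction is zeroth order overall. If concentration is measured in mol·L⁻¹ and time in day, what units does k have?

mol·L⁻¹·day⁻¹

Step 1: For overall order n, rate = k × (concentration)^n.
Step 2: Rate has units mol·L⁻¹·day⁻¹; concentration term has units (mol·L⁻¹)^0.
Step 3: k = rate / (concentration)^n, so units of k = (mol·L⁻¹)^(1-0)·day⁻¹ = mol·L⁻¹·day⁻¹.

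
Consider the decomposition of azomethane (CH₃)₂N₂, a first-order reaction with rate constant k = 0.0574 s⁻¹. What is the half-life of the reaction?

12.08 s

Step 1: For a first-order reaction, t₁/₂ = ln(2)/k
Step 2: t₁/₂ = ln(2)/0.0574
Step 3: t₁/₂ = 0.6931/0.0574 = 12.08 s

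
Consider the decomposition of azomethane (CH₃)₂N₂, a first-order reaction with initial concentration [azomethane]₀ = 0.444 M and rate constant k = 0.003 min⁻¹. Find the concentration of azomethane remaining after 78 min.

0.3514 M

Step 1: For a first-order reaction: [azomethane] = [azomethane]₀ × e^(-kt)
Step 2: [azomethane] = 0.444 × e^(-0.003 × 78)
Step 3: [azomethane] = 0.444 × e^(-0.234)
Step 4: [azomethane] = 0.444 × 0.791362 = 0.3514 M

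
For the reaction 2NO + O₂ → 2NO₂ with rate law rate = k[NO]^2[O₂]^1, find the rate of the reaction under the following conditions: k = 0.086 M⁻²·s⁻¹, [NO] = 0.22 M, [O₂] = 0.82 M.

0.003413 M/s

Step 1: The rate law is rate = k[NO]^2[O₂]^1
Step 2: Substitute: rate = 0.086 × (0.22)^2 × (0.82)^1
Step 3: rate = 0.086 × 0.0484 × 0.82 = 0.00341317 M/s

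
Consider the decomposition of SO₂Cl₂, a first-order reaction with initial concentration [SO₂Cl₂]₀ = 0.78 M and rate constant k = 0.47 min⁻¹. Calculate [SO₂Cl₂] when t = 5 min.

0.07439 M

Step 1: For a first-order reaction: [SO₂Cl₂] = [SO₂Cl₂]₀ × e^(-kt)
Step 2: [SO₂Cl₂] = 0.78 × e^(-0.47 × 5)
Step 3: [SO₂Cl₂] = 0.78 × e^(-2.35)
Step 4: [SO₂Cl₂] = 0.78 × 0.0953692 = 0.07439 M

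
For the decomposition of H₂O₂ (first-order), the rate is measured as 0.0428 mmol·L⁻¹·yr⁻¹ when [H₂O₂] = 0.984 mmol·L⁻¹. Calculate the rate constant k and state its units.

0.0435 yr⁻¹

Step 1: rate = k[H₂O₂]^1, so k = rate / [H₂O₂]^1.
Step 2: k = 0.0428 / (0.984)^1 = 0.0428 / 0.984.
Step 3: k = 0.0435 yr⁻¹.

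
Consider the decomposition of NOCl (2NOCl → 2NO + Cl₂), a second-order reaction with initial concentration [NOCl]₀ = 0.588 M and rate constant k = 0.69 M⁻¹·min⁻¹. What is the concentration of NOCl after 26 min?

0.05091 M

Step 1: For a second-order reaction: 1/[NOCl] = 1/[NOCl]₀ + kt
Step 2: 1/[NOCl] = 1/0.588 + 0.69 × 26
Step 3: 1/[NOCl] = 1.701 + 17.94 = 19.64
Step 4: [NOCl] = 1/19.64 = 0.05091 M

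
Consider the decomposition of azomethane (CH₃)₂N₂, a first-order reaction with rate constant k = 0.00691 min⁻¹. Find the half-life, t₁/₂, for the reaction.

100.3 min

Step 1: For a first-order reaction, t₁/₂ = ln(2)/k
Step 2: t₁/₂ = ln(2)/0.00691
Step 3: t₁/₂ = 0.6931/0.00691 = 100.3 min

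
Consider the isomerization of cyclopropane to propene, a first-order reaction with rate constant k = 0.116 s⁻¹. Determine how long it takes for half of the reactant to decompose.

5.975 s

Step 1: For a first-order reaction, t₁/₂ = ln(2)/k
Step 2: t₁/₂ = ln(2)/0.116
Step 3: t₁/₂ = 0.6931/0.116 = 5.975 s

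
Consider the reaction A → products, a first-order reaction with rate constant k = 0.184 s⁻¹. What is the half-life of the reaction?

3.767 s

Step 1: For a first-order reaction, t₁/₂ = ln(2)/k
Step 2: t₁/₂ = ln(2)/0.184
Step 3: t₁/₂ = 0.6931/0.184 = 3.767 s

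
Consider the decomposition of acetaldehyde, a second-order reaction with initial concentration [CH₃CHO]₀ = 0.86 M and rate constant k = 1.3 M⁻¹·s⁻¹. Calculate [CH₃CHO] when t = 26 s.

0.0286 M

Step 1: For a second-order reaction: 1/[CH₃CHO] = 1/[CH₃CHO]₀ + kt
Step 2: 1/[CH₃CHO] = 1/0.86 + 1.3 × 26
Step 3: 1/[CH₃CHO] = 1.163 + 33.8 = 34.96
Step 4: [CH₃CHO] = 1/34.96 = 0.0286 M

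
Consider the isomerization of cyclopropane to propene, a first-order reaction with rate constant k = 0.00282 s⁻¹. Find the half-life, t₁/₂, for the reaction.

245.8 s

Step 1: For a first-order reaction, t₁/₂ = ln(2)/k
Step 2: t₁/₂ = ln(2)/0.00282
Step 3: t₁/₂ = 0.6931/0.00282 = 245.8 s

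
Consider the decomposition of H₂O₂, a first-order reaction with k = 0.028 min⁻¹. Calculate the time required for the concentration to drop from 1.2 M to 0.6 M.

24.76 min

Step 1: For first-order: t = ln([H₂O₂]₀/[H₂O₂])/k
Step 2: t = ln(1.2/0.6)/0.028
Step 3: t = ln(2)/0.028
Step 4: t = 0.6931/0.028 = 24.76 min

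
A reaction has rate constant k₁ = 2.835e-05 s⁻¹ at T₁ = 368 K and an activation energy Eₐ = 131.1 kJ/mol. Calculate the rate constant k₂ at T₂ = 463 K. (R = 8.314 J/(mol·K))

1.866e-01 s⁻¹

Step 1: Use the two-temperature Arrhenius form: ln(k₂/k₁) = -Eₐ/R × (1/T₂ - 1/T₁)
Step 2: Convert Eₐ to J/mol: 131.1 kJ/mol = 131100 J/mol
Step 3: 1/T₂ - 1/T₁ = 1/463 - 1/368 = -5.575641e-04 K⁻¹
Step 4: ln(k₂/k₁) = -131100/8.314 × -5.575641e-04 = 8.79200
Step 5: k₂ = k₁ × exp(8.79200) = 2.835e-05 × 6.58138e+03 = 1.866e-01 s⁻¹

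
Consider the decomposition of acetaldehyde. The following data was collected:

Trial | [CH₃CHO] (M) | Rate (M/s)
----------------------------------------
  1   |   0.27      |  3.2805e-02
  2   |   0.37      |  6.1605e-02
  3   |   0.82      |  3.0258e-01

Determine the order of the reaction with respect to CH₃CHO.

second order (2)

Step 1: Compare trials to find order n where rate₂/rate₁ = ([CH₃CHO]₂/[CH₃CHO]₁)^n
Step 2: rate₂/rate₁ = 6.1605e-02/3.2805e-02 = 1.878
Step 3: [CH₃CHO]₂/[CH₃CHO]₁ = 0.37/0.27 = 1.37
Step 4: n = ln(1.878)/ln(1.37) = 2.00 ≈ 2
Step 5: The reaction is second order in CH₃CHO.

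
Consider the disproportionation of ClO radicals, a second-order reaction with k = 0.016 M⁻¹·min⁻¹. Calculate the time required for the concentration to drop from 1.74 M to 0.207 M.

266 min

Step 1: For second-order: t = (1/[ClO] - 1/[ClO]₀)/k
Step 2: t = (1/0.207 - 1/1.74)/0.016
Step 3: t = (4.831 - 0.5747)/0.016
Step 4: t = 4.256/0.016 = 266 min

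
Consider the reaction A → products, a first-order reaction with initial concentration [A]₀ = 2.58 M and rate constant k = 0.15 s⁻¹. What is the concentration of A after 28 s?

0.03869 M

Step 1: For a first-order reaction: [A] = [A]₀ × e^(-kt)
Step 2: [A] = 2.58 × e^(-0.15 × 28)
Step 3: [A] = 2.58 × e^(-4.2)
Step 4: [A] = 2.58 × 0.0149956 = 0.03869 M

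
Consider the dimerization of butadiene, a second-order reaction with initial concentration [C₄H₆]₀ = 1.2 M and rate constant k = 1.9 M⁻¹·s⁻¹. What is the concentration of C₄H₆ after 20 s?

0.02575 M

Step 1: For a second-order reaction: 1/[C₄H₆] = 1/[C₄H₆]₀ + kt
Step 2: 1/[C₄H₆] = 1/1.2 + 1.9 × 20
Step 3: 1/[C₄H₆] = 0.8333 + 38 = 38.83
Step 4: [C₄H₆] = 1/38.83 = 0.02575 M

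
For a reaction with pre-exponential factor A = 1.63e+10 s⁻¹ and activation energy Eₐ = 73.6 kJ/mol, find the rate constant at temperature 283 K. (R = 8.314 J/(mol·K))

4.24e-04 s⁻¹

Step 1: Use the Arrhenius equation: k = A × exp(-Eₐ/RT)
Step 2: Convert Eₐ to J/mol: 73.6 kJ/mol = 73600 J/mol
Step 3: Calculate the exponent: -Eₐ/(RT) = -73600/(8.314 × 283) = -31.28105
Step 4: k = 1.63e+10 × exp(-31.28105)
Step 5: k = 1.63e+10 × 2.59904e-14 = 4.2364e-04 s⁻¹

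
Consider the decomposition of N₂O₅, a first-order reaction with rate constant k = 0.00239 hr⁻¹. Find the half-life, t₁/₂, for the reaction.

290 hr

Step 1: For a first-order reaction, t₁/₂ = ln(2)/k
Step 2: t₁/₂ = ln(2)/0.00239
Step 3: t₁/₂ = 0.6931/0.00239 = 290 hr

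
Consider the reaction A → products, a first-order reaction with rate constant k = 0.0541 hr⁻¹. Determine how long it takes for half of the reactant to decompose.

12.81 hr

Step 1: For a first-order reaction, t₁/₂ = ln(2)/k
Step 2: t₁/₂ = ln(2)/0.0541
Step 3: t₁/₂ = 0.6931/0.0541 = 12.81 hr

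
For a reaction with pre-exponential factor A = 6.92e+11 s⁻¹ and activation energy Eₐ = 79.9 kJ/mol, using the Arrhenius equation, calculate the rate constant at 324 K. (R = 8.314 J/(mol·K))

9.08e-02 s⁻¹

Step 1: Use the Arrhenius equation: k = A × exp(-Eₐ/RT)
Step 2: Convert Eₐ to J/mol: 79.9 kJ/mol = 79900 J/mol
Step 3: Calculate the exponent: -Eₐ/(RT) = -79900/(8.314 × 324) = -29.66141
Step 4: k = 6.92e+11 × exp(-29.66141)
Step 5: k = 6.92e+11 × 1.31284e-13 = 9.0849e-02 s⁻¹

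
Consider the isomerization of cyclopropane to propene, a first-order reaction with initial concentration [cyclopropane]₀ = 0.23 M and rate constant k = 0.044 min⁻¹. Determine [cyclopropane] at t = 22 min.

0.08736 M

Step 1: For a first-order reaction: [cyclopropane] = [cyclopropane]₀ × e^(-kt)
Step 2: [cyclopropane] = 0.23 × e^(-0.044 × 22)
Step 3: [cyclopropane] = 0.23 × e^(-0.968)
Step 4: [cyclopropane] = 0.23 × 0.379842 = 0.08736 M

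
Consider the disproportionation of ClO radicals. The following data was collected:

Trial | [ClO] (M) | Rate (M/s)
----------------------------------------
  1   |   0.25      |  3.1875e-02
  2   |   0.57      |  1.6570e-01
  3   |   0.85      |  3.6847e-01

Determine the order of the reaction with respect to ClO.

second order (2)

Step 1: Compare trials to find order n where rate₂/rate₁ = ([ClO]₂/[ClO]₁)^n
Step 2: rate₂/rate₁ = 1.6570e-01/3.1875e-02 = 5.198
Step 3: [ClO]₂/[ClO]₁ = 0.57/0.25 = 2.28
Step 4: n = ln(5.198)/ln(2.28) = 2.00 ≈ 2
Step 5: The reaction is second order in ClO.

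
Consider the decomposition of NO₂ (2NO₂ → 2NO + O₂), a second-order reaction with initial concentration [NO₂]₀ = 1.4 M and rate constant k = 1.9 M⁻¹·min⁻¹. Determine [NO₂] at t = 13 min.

0.03935 M

Step 1: For a second-order reaction: 1/[NO₂] = 1/[NO₂]₀ + kt
Step 2: 1/[NO₂] = 1/1.4 + 1.9 × 13
Step 3: 1/[NO₂] = 0.7143 + 24.7 = 25.41
Step 4: [NO₂] = 1/25.41 = 0.03935 M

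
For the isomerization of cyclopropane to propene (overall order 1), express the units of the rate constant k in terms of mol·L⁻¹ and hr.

hr⁻¹

Step 1: For overall order n, rate = k × (concentration)^n.
Step 2: Rate has units mol·L⁻¹·hr⁻¹; concentration term has units (mol·L⁻¹)^1.
Step 3: k = rate / (concentration)^n, so units of k = (mol·L⁻¹)^(1-1)·hr⁻¹ = hr⁻¹.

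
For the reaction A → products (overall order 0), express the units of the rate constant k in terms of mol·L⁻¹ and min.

mol·L⁻¹·min⁻¹

Step 1: For overall order n, rate = k × (concentration)^n.
Step 2: Rate has units mol·L⁻¹·min⁻¹; concentration term has units (mol·L⁻¹)^0.
Step 3: k = rate / (concentration)^n, so units of k = (mol·L⁻¹)^(1-0)·min⁻¹ = mol·L⁻¹·min⁻¹.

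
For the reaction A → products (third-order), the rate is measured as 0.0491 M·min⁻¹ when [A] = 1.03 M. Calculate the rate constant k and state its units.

0.04493 M⁻²·min⁻¹

Step 1: rate = k[A]^3, so k = rate / [A]^3.
Step 2: k = 0.0491 / (1.03)^3 = 0.0491 / 1.093.
Step 3: k = 0.04493 M⁻²·min⁻¹.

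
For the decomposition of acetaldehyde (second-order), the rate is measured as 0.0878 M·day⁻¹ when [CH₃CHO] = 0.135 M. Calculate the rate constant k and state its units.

4.818 M⁻¹·day⁻¹

Step 1: rate = k[CH₃CHO]^2, so k = rate / [CH₃CHO]^2.
Step 2: k = 0.0878 / (0.135)^2 = 0.0878 / 0.01823.
Step 3: k = 4.818 M⁻¹·day⁻¹.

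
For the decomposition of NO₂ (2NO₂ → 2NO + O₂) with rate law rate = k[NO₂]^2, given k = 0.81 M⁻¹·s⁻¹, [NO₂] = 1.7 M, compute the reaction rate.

2.341 M/s

Step 1: Identify the rate law: rate = k[NO₂]^2
Step 2: Substitute values: rate = 0.81 × (1.7)^2
Step 3: Calculate: rate = 0.81 × 2.89 = 2.3409 M/s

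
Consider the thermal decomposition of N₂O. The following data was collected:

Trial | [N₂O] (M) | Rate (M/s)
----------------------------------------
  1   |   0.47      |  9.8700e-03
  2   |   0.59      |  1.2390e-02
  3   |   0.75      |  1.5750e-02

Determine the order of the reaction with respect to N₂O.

first order (1)

Step 1: Compare trials to find order n where rate₂/rate₁ = ([N₂O]₂/[N₂O]₁)^n
Step 2: rate₂/rate₁ = 1.2390e-02/9.8700e-03 = 1.255
Step 3: [N₂O]₂/[N₂O]₁ = 0.59/0.47 = 1.255
Step 4: n = ln(1.255)/ln(1.255) = 1.00 ≈ 1
Step 5: The reaction is first order in N₂O.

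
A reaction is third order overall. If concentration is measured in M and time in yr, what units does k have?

M⁻²·yr⁻¹

Step 1: For overall order n, rate = k × (concentration)^n.
Step 2: Rate has units M·yr⁻¹; concentration term has units M^3.
Step 3: k = rate / (concentration)^n, so units of k = M^(1-3)·yr⁻¹ = M⁻²·yr⁻¹.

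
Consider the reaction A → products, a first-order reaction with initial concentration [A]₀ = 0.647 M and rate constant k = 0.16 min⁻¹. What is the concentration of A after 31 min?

0.004537 M

Step 1: For a first-order reaction: [A] = [A]₀ × e^(-kt)
Step 2: [A] = 0.647 × e^(-0.16 × 31)
Step 3: [A] = 0.647 × e^(-4.96)
Step 4: [A] = 0.647 × 0.00701293 = 0.004537 M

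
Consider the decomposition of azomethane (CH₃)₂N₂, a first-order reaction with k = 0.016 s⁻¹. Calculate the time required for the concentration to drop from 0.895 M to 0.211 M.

90.31 s

Step 1: For first-order: t = ln([azomethane]₀/[azomethane])/k
Step 2: t = ln(0.895/0.211)/0.016
Step 3: t = ln(4.242)/0.016
Step 4: t = 1.445/0.016 = 90.31 s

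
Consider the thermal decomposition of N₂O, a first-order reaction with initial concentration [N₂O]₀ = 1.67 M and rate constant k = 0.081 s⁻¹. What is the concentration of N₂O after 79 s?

0.002778 M

Step 1: For a first-order reaction: [N₂O] = [N₂O]₀ × e^(-kt)
Step 2: [N₂O] = 1.67 × e^(-0.081 × 79)
Step 3: [N₂O] = 1.67 × e^(-6.399)
Step 4: [N₂O] = 1.67 × 0.00166322 = 0.002778 M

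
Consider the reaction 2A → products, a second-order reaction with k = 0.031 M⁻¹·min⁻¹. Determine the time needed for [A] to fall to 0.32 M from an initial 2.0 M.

84.68 min

Step 1: For second-order: t = (1/[A] - 1/[A]₀)/k
Step 2: t = (1/0.32 - 1/2.0)/0.031
Step 3: t = (3.125 - 0.5)/0.031
Step 4: t = 2.625/0.031 = 84.68 min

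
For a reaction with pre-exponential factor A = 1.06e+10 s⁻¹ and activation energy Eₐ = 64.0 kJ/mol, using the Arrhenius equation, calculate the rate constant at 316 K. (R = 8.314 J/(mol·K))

2.79e-01 s⁻¹

Step 1: Use the Arrhenius equation: k = A × exp(-Eₐ/RT)
Step 2: Convert Eₐ to J/mol: 64.0 kJ/mol = 64000 J/mol
Step 3: Calculate the exponent: -Eₐ/(RT) = -64000/(8.314 × 316) = -24.36031
Step 4: k = 1.06e+10 × exp(-24.36031)
Step 5: k = 1.06e+10 × 2.63301e-11 = 2.7910e-01 s⁻¹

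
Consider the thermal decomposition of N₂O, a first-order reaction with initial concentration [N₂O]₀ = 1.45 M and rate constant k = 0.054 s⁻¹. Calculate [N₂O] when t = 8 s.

0.9414 M

Step 1: For a first-order reaction: [N₂O] = [N₂O]₀ × e^(-kt)
Step 2: [N₂O] = 1.45 × e^(-0.054 × 8)
Step 3: [N₂O] = 1.45 × e^(-0.432)
Step 4: [N₂O] = 1.45 × 0.649209 = 0.9414 M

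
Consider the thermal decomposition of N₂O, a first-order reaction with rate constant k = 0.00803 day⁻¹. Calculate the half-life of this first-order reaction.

86.32 day

Step 1: For a first-order reaction, t₁/₂ = ln(2)/k
Step 2: t₁/₂ = ln(2)/0.00803
Step 3: t₁/₂ = 0.6931/0.00803 = 86.32 day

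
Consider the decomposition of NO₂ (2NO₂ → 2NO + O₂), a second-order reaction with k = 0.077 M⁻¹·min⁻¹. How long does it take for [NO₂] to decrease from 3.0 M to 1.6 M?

3.788 min

Step 1: For second-order: t = (1/[NO₂] - 1/[NO₂]₀)/k
Step 2: t = (1/1.6 - 1/3.0)/0.077
Step 3: t = (0.625 - 0.3333)/0.077
Step 4: t = 0.2917/0.077 = 3.788 min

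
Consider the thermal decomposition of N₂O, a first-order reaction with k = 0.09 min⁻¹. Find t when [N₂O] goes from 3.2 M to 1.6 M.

7.702 min

Step 1: For first-order: t = ln([N₂O]₀/[N₂O])/k
Step 2: t = ln(3.2/1.6)/0.09
Step 3: t = ln(2)/0.09
Step 4: t = 0.6931/0.09 = 7.702 min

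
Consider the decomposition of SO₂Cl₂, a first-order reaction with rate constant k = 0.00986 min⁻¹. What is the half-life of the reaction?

70.3 min

Step 1: For a first-order reaction, t₁/₂ = ln(2)/k
Step 2: t₁/₂ = ln(2)/0.00986
Step 3: t₁/₂ = 0.6931/0.00986 = 70.3 min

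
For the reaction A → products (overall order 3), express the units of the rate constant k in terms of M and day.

M⁻²·day⁻¹

Step 1: For overall order n, rate = k × (concentration)^n.
Step 2: Rate has units M·day⁻¹; concentration term has units M^3.
Step 3: k = rate / (concentration)^n, so units of k = M^(1-3)·day⁻¹ = M⁻²·day⁻¹.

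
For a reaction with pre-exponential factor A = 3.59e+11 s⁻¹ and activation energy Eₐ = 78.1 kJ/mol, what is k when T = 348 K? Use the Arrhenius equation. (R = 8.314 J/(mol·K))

6.79e-01 s⁻¹

Step 1: Use the Arrhenius equation: k = A × exp(-Eₐ/RT)
Step 2: Convert Eₐ to J/mol: 78.1 kJ/mol = 78100 J/mol
Step 3: Calculate the exponent: -Eₐ/(RT) = -78100/(8.314 × 348) = -26.99366
Step 4: k = 3.59e+11 × exp(-26.99366)
Step 5: k = 3.59e+11 × 1.89148e-12 = 6.7904e-01 s⁻¹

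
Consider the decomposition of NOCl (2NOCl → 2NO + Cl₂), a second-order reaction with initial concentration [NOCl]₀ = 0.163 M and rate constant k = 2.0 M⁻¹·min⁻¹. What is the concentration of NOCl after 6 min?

0.05514 M

Step 1: For a second-order reaction: 1/[NOCl] = 1/[NOCl]₀ + kt
Step 2: 1/[NOCl] = 1/0.163 + 2.0 × 6
Step 3: 1/[NOCl] = 6.135 + 12 = 18.13
Step 4: [NOCl] = 1/18.13 = 0.05514 M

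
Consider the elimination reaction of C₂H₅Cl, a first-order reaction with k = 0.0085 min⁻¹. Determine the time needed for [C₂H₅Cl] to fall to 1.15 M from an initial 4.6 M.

163.1 min

Step 1: For first-order: t = ln([C₂H₅Cl]₀/[C₂H₅Cl])/k
Step 2: t = ln(4.6/1.15)/0.0085
Step 3: t = ln(4)/0.0085
Step 4: t = 1.386/0.0085 = 163.1 min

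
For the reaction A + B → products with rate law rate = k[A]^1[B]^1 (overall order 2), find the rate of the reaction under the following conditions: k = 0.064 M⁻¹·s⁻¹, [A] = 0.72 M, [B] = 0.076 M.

0.003502 M/s

Step 1: The rate law is rate = k[A]^1[B]^1, overall order = 1+1 = 2
Step 2: Substitute values: rate = 0.064 × (0.72)^1 × (0.076)^1
Step 3: rate = 0.064 × 0.72 × 0.076 = 0.00350208 M/s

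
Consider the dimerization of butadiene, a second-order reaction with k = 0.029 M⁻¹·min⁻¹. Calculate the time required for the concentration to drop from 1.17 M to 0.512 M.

37.88 min

Step 1: For second-order: t = (1/[C₄H₆] - 1/[C₄H₆]₀)/k
Step 2: t = (1/0.512 - 1/1.17)/0.029
Step 3: t = (1.953 - 0.8547)/0.029
Step 4: t = 1.098/0.029 = 37.88 min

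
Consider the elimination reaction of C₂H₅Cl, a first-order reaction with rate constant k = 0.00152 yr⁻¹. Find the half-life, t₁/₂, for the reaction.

456 yr

Step 1: For a first-order reaction, t₁/₂ = ln(2)/k
Step 2: t₁/₂ = ln(2)/0.00152
Step 3: t₁/₂ = 0.6931/0.00152 = 456 yr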